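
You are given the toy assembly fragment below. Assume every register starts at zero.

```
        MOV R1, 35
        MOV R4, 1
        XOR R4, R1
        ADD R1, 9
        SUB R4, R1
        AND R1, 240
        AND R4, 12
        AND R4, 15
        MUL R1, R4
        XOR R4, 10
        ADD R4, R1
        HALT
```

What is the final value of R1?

MOV R1, 35 → R1=35
MOV R4, 1 → R4=1
XOR R4, R1 → R4=1^35=34
ADD R1, 9 → R1=35+9=44
SUB R4, R1 → R4=34-44=-10
AND R1, 240 → R1=44&240=32
AND R4, 12 → R4=(-10)&12=4
AND R4, 15 → R4=4&15=4
MUL R1, R4 → R1=32*4=128
XOR R4, 10 → R4=4^10=14
ADD R4, R1 → R4=14+128=142
halt.

128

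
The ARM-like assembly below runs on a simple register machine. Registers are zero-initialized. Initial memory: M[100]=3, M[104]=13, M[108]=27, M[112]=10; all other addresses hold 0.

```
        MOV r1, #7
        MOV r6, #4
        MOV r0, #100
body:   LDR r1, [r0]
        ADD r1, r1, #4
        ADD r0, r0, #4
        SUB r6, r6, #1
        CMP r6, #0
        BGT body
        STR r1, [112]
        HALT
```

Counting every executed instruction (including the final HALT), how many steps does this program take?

r1=7
r6=4
r0=100
r1=M[100]=3
r1=3+4=7
r0=100+4=104
r6=4-1=3
CMP r6, #0  (cmp 3,0)
BGT body: taken
r1=M[104]=13
r1=13+4=17
r0=104+4=108
r6=3-1=2
CMP r6, #0  (cmp 2,0)
BGT body: taken
r1=M[108]=27
r1=27+4=31
r0=108+4=112
r6=2-1=1
CMP r6, #0  (cmp 1,0)
BGT body: taken
r1=M[112]=10
r1=10+4=14
r0=112+4=116
r6=1-1=0
CMP r6, #0  (cmp 0,0)
BGT body: not taken
STR r1, [112] → M[112]=14
halt.
Total executed instructions: 29.

29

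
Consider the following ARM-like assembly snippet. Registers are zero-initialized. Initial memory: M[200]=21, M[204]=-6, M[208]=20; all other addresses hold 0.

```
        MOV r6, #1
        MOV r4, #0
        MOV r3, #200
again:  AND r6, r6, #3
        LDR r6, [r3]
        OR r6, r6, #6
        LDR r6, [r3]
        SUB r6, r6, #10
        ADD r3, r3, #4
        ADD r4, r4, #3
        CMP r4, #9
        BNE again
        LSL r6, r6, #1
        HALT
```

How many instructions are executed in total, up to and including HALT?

after MOV r6, #1: r6=1
after MOV r4, #0: r4=0
after MOV r3, #200: r3=200
after AND r6, r6, #3: r6=1&3=1
after LDR r6, [r3]: r6=M[200]=21
after OR r6, r6, #6: r6=21|6=23
after LDR r6, [r3]: r6=M[200]=21
after SUB r6, r6, #10: r6=21-10=11
after ADD r3, r3, #4: r3=200+4=204
after ADD r4, r4, #3: r4=0+3=3
CMP r4, #9  (cmp 3,9)
BNE again: taken
after AND r6, r6, #3: r6=11&3=3
after LDR r6, [r3]: r6=M[204]=-6
after OR r6, r6, #6: r6=(-6)|6=-2
after LDR r6, [r3]: r6=M[204]=-6
after SUB r6, r6, #10: r6=(-6)-10=-16
after ADD r3, r3, #4: r3=204+4=208
after ADD r4, r4, #3: r4=3+3=6
CMP r4, #9  (cmp 6,9)
BNE again: taken
after AND r6, r6, #3: r6=(-16)&3=0
after LDR r6, [r3]: r6=M[208]=20
after OR r6, r6, #6: r6=20|6=22
after LDR r6, [r3]: r6=M[208]=20
after SUB r6, r6, #10: r6=20-10=10
after ADD r3, r3, #4: r3=208+4=212
after ADD r4, r4, #3: r4=6+3=9
CMP r4, #9  (cmp 9,9)
BNE again: not taken
after LSL r6, r6, #1: r6=10<<1=20
halt.
Total executed instructions: 32.

32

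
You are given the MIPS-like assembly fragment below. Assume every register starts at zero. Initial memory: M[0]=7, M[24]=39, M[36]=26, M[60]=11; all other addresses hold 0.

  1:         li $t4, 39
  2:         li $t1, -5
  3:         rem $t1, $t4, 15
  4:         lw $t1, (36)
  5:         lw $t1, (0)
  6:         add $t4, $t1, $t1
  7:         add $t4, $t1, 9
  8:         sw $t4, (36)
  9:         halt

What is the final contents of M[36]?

16

after li $t4, 39: $t4=39
after li $t1, -5: $t1=-5
after rem $t1, $t4, 15: $t1=39%15=9
after lw $t1, (36): $t1=M[36]=26
after lw $t1, (0): $t1=M[0]=7
after add $t4, $t1, $t1: $t4=7+7=14
after add $t4, $t1, 9: $t4=7+9=16
sw $t4, (36) → M[36]=16
halt.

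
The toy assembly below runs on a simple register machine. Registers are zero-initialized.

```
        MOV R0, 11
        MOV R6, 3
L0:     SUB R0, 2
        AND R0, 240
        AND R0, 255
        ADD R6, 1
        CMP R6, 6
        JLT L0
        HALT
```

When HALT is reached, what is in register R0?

R0=11
R6=3
R0=11-2=9
R0=9&240=0
R0=0&255=0
R6=3+1=4
CMP R6, 6  (cmp 4,6)
JLT L0: taken
R0=0-2=-2
R0=(-2)&240=240
R0=240&255=240
R6=4+1=5
CMP R6, 6  (cmp 5,6)
JLT L0: taken
R0=240-2=238
R0=238&240=224
R0=224&255=224
R6=5+1=6
CMP R6, 6  (cmp 6,6)
JLT L0: not taken
halt.

224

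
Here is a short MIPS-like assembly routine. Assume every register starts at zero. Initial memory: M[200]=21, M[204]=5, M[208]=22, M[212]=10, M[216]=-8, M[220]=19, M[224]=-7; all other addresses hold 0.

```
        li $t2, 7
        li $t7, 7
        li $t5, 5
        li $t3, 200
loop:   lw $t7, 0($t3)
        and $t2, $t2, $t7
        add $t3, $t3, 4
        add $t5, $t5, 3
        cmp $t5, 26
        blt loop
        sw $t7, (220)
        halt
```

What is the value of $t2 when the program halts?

li $t2, 7 → $t2=7
li $t7, 7 → $t7=7
li $t5, 5 → $t5=5
li $t3, 200 → $t3=200
lw $t7, 0($t3) → $t7=M[200]=21
and $t2, $t2, $t7 → $t2=7&21=5
add $t3, $t3, 4 → $t3=200+4=204
add $t5, $t5, 3 → $t5=5+3=8
cmp $t5, 26  (cmp 8,26)
blt loop: taken
lw $t7, 0($t3) → $t7=M[204]=5
and $t2, $t2, $t7 → $t2=5&5=5
add $t3, $t3, 4 → $t3=204+4=208
add $t5, $t5, 3 → $t5=8+3=11
cmp $t5, 26  (cmp 11,26)
blt loop: taken
lw $t7, 0($t3) → $t7=M[208]=22
and $t2, $t2, $t7 → $t2=5&22=4
add $t3, $t3, 4 → $t3=208+4=212
add $t5, $t5, 3 → $t5=11+3=14
cmp $t5, 26  (cmp 14,26)
blt loop: taken
lw $t7, 0($t3) → $t7=M[212]=10
and $t2, $t2, $t7 → $t2=4&10=0
add $t3, $t3, 4 → $t3=212+4=216
add $t5, $t5, 3 → $t5=14+3=17
cmp $t5, 26  (cmp 17,26)
blt loop: taken
lw $t7, 0($t3) → $t7=M[216]=-8
and $t2, $t2, $t7 → $t2=0&(-8)=0
add $t3, $t3, 4 → $t3=216+4=220
add $t5, $t5, 3 → $t5=17+3=20
cmp $t5, 26  (cmp 20,26)
blt loop: taken
lw $t7, 0($t3) → $t7=M[220]=19
and $t2, $t2, $t7 → $t2=0&19=0
add $t3, $t3, 4 → $t3=220+4=224
add $t5, $t5, 3 → $t5=20+3=23
cmp $t5, 26  (cmp 23,26)
blt loop: taken
lw $t7, 0($t3) → $t7=M[224]=-7
and $t2, $t2, $t7 → $t2=0&(-7)=0
add $t3, $t3, 4 → $t3=224+4=228
add $t5, $t5, 3 → $t5=23+3=26
cmp $t5, 26  (cmp 26,26)
blt loop: not taken
sw $t7, (220) → M[220]=-7
halt.

0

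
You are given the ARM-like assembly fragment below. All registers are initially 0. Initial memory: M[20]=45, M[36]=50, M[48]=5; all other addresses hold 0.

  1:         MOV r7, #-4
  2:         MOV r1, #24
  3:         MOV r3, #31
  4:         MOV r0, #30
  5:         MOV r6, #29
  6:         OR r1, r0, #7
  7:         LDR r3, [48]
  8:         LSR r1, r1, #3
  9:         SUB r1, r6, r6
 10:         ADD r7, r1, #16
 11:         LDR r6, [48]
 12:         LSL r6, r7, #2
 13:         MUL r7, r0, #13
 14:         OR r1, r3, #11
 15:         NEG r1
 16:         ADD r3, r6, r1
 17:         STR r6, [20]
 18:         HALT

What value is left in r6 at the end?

r7=-4
r1=24
r3=31
r0=30
r6=29
r1=30|7=31
r3=M[48]=5
r1=31>>3=3
r1=29-29=0
r7=0+16=16
r6=M[48]=5
r6=16<<2=64
r7=30*13=390
r1=5|11=15
r1=-(15)=-15
r3=64+(-15)=49
STR r6, [20] → M[20]=64
halt.

64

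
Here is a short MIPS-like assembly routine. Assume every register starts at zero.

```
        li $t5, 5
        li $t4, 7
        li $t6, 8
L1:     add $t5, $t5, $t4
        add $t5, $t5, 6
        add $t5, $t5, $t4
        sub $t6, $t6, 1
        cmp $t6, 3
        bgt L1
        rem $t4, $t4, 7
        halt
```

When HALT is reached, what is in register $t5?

105

after li $t5, 5: $t5=5
after li $t4, 7: $t4=7
after li $t6, 8: $t6=8
after add $t5, $t5, $t4: $t5=5+7=12
after add $t5, $t5, 6: $t5=12+6=18
after add $t5, $t5, $t4: $t5=18+7=25
after sub $t6, $t6, 1: $t6=8-1=7
cmp $t6, 3  (cmp 7,3)
bgt L1: taken
after add $t5, $t5, $t4: $t5=25+7=32
after add $t5, $t5, 6: $t5=32+6=38
after add $t5, $t5, $t4: $t5=38+7=45
after sub $t6, $t6, 1: $t6=7-1=6
cmp $t6, 3  (cmp 6,3)
bgt L1: taken
after add $t5, $t5, $t4: $t5=45+7=52
after add $t5, $t5, 6: $t5=52+6=58
after add $t5, $t5, $t4: $t5=58+7=65
after sub $t6, $t6, 1: $t6=6-1=5
cmp $t6, 3  (cmp 5,3)
bgt L1: taken
after add $t5, $t5, $t4: $t5=65+7=72
after add $t5, $t5, 6: $t5=72+6=78
after add $t5, $t5, $t4: $t5=78+7=85
after sub $t6, $t6, 1: $t6=5-1=4
cmp $t6, 3  (cmp 4,3)
bgt L1: taken
after add $t5, $t5, $t4: $t5=85+7=92
after add $t5, $t5, 6: $t5=92+6=98
after add $t5, $t5, $t4: $t5=98+7=105
after sub $t6, $t6, 1: $t6=4-1=3
cmp $t6, 3  (cmp 3,3)
bgt L1: not taken
after rem $t4, $t4, 7: $t4=7%7=0
halt.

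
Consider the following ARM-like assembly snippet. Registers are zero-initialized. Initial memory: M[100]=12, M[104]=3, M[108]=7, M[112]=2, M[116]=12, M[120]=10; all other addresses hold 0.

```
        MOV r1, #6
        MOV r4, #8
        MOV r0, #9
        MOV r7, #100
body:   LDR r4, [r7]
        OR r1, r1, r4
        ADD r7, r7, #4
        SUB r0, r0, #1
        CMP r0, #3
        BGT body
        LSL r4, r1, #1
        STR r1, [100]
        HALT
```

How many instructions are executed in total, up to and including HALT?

r1=6
r4=8
r0=9
r7=100
r4=M[100]=12
r1=6|12=14
r7=100+4=104
r0=9-1=8
CMP r0, #3  (cmp 8,3)
BGT body: taken
r4=M[104]=3
r1=14|3=15
r7=104+4=108
r0=8-1=7
CMP r0, #3  (cmp 7,3)
BGT body: taken
r4=M[108]=7
r1=15|7=15
r7=108+4=112
r0=7-1=6
CMP r0, #3  (cmp 6,3)
BGT body: taken
r4=M[112]=2
r1=15|2=15
r7=112+4=116
r0=6-1=5
CMP r0, #3  (cmp 5,3)
BGT body: taken
r4=M[116]=12
r1=15|12=15
r7=116+4=120
r0=5-1=4
CMP r0, #3  (cmp 4,3)
BGT body: taken
r4=M[120]=10
r1=15|10=15
r7=120+4=124
r0=4-1=3
CMP r0, #3  (cmp 3,3)
BGT body: not taken
r4=15<<1=30
STR r1, [100] → M[100]=15
halt.
Total executed instructions: 43.

43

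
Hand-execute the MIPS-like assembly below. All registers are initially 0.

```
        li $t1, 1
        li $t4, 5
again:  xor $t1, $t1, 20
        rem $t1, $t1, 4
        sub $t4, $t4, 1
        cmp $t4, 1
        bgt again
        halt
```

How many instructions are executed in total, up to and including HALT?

23

$t1=1
$t4=5
$t1=1^20=21
$t1=21%4=1
$t4=5-1=4
cmp $t4, 1  (cmp 4,1)
bgt again: taken
$t1=1^20=21
$t1=21%4=1
$t4=4-1=3
cmp $t4, 1  (cmp 3,1)
bgt again: taken
$t1=1^20=21
$t1=21%4=1
$t4=3-1=2
cmp $t4, 1  (cmp 2,1)
bgt again: taken
$t1=1^20=21
$t1=21%4=1
$t4=2-1=1
cmp $t4, 1  (cmp 1,1)
bgt again: not taken
halt.
Total executed instructions: 23.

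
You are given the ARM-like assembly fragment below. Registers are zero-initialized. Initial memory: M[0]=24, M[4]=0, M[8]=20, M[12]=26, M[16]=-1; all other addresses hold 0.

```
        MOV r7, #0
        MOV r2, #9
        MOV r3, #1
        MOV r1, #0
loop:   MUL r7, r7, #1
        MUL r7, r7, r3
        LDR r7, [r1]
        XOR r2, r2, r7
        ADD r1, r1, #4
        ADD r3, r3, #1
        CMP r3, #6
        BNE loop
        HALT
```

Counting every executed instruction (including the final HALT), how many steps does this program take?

45

r7=0
r2=9
r3=1
r1=0
r7=0*1=0
r7=0*1=0
r7=M[0]=24
r2=9^24=17
r1=0+4=4
r3=1+1=2
CMP r3, #6  (cmp 2,6)
BNE loop: taken
r7=24*1=24
r7=24*2=48
r7=M[4]=0
r2=17^0=17
r1=4+4=8
r3=2+1=3
CMP r3, #6  (cmp 3,6)
BNE loop: taken
r7=0*1=0
r7=0*3=0
r7=M[8]=20
r2=17^20=5
r1=8+4=12
r3=3+1=4
CMP r3, #6  (cmp 4,6)
BNE loop: taken
r7=20*1=20
r7=20*4=80
r7=M[12]=26
r2=5^26=31
r1=12+4=16
r3=4+1=5
CMP r3, #6  (cmp 5,6)
BNE loop: taken
r7=26*1=26
r7=26*5=130
r7=M[16]=-1
r2=31^(-1)=-32
r1=16+4=20
r3=5+1=6
CMP r3, #6  (cmp 6,6)
BNE loop: not taken
halt.
Total executed instructions: 45.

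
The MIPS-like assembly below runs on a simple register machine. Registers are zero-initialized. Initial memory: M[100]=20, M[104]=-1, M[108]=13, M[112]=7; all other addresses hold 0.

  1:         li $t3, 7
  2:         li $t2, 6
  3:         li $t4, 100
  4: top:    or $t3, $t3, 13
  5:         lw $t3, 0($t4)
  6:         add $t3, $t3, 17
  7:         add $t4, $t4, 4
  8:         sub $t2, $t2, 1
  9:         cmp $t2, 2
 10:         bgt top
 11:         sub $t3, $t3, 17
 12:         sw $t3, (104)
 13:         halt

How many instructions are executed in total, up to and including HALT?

after li $t3, 7: $t3=7
after li $t2, 6: $t2=6
after li $t4, 100: $t4=100
after or $t3, $t3, 13: $t3=7|13=15
after lw $t3, 0($t4): $t3=M[100]=20
after add $t3, $t3, 17: $t3=20+17=37
after add $t4, $t4, 4: $t4=100+4=104
after sub $t2, $t2, 1: $t2=6-1=5
cmp $t2, 2  (cmp 5,2)
bgt top: taken
after or $t3, $t3, 13: $t3=37|13=45
after lw $t3, 0($t4): $t3=M[104]=-1
after add $t3, $t3, 17: $t3=(-1)+17=16
after add $t4, $t4, 4: $t4=104+4=108
after sub $t2, $t2, 1: $t2=5-1=4
cmp $t2, 2  (cmp 4,2)
bgt top: taken
after or $t3, $t3, 13: $t3=16|13=29
after lw $t3, 0($t4): $t3=M[108]=13
after add $t3, $t3, 17: $t3=13+17=30
after add $t4, $t4, 4: $t4=108+4=112
after sub $t2, $t2, 1: $t2=4-1=3
cmp $t2, 2  (cmp 3,2)
bgt top: taken
after or $t3, $t3, 13: $t3=30|13=31
after lw $t3, 0($t4): $t3=M[112]=7
after add $t3, $t3, 17: $t3=7+17=24
after add $t4, $t4, 4: $t4=112+4=116
after sub $t2, $t2, 1: $t2=3-1=2
cmp $t2, 2  (cmp 2,2)
bgt top: not taken
after sub $t3, $t3, 17: $t3=24-17=7
sw $t3, (104) → M[104]=7
halt.
Total executed instructions: 34.

34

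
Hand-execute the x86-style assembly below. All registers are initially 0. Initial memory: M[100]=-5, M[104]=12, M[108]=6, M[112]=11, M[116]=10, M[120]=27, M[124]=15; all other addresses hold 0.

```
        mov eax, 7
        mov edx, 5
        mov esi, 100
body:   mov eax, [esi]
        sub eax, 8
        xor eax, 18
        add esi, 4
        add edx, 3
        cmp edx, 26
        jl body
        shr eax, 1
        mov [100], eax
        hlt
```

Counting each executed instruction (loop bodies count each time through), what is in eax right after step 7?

-31

after mov eax, 7: eax=7
after mov edx, 5: edx=5
after mov esi, 100: esi=100
after mov eax, [esi]: eax=M[100]=-5
after sub eax, 8: eax=(-5)-8=-13
after xor eax, 18: eax=(-13)^18=-31
after add esi, 4: esi=100+4=104
After step 7: eax = -31.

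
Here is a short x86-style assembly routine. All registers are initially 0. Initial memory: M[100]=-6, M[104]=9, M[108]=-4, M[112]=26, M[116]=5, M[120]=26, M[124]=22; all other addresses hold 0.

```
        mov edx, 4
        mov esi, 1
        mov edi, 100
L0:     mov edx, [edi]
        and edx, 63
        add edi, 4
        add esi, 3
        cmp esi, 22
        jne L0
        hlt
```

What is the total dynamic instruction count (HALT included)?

46

edx=4
esi=1
edi=100
edx=M[100]=-6
edx=(-6)&63=58
edi=100+4=104
esi=1+3=4
cmp esi, 22  (cmp 4,22)
jne L0: taken
edx=M[104]=9
edx=9&63=9
edi=104+4=108
esi=4+3=7
cmp esi, 22  (cmp 7,22)
jne L0: taken
edx=M[108]=-4
edx=(-4)&63=60
edi=108+4=112
esi=7+3=10
cmp esi, 22  (cmp 10,22)
jne L0: taken
edx=M[112]=26
edx=26&63=26
edi=112+4=116
esi=10+3=13
cmp esi, 22  (cmp 13,22)
jne L0: taken
edx=M[116]=5
edx=5&63=5
edi=116+4=120
esi=13+3=16
cmp esi, 22  (cmp 16,22)
jne L0: taken
edx=M[120]=26
edx=26&63=26
edi=120+4=124
esi=16+3=19
cmp esi, 22  (cmp 19,22)
jne L0: taken
edx=M[124]=22
edx=22&63=22
edi=124+4=128
esi=19+3=22
cmp esi, 22  (cmp 22,22)
jne L0: not taken
halt.
Total executed instructions: 46.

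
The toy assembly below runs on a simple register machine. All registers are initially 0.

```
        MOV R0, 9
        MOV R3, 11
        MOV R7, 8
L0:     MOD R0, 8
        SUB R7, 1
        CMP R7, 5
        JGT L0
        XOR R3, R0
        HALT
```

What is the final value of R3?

MOV R0, 9 → R0=9
MOV R3, 11 → R3=11
MOV R7, 8 → R7=8
MOD R0, 8 → R0=9%8=1
SUB R7, 1 → R7=8-1=7
CMP R7, 5  (cmp 7,5)
JGT L0: taken
MOD R0, 8 → R0=1%8=1
SUB R7, 1 → R7=7-1=6
CMP R7, 5  (cmp 6,5)
JGT L0: taken
MOD R0, 8 → R0=1%8=1
SUB R7, 1 → R7=6-1=5
CMP R7, 5  (cmp 5,5)
JGT L0: not taken
XOR R3, R0 → R3=11^1=10
halt.

10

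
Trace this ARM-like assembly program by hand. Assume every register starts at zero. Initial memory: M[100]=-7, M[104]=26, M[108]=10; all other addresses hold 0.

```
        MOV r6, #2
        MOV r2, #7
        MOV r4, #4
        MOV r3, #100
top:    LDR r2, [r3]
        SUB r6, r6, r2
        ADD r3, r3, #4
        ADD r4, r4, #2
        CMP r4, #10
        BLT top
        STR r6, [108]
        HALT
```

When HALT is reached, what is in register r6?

-27

MOV r6, #2 → r6=2
MOV r2, #7 → r2=7
MOV r4, #4 → r4=4
MOV r3, #100 → r3=100
LDR r2, [r3] → r2=M[100]=-7
SUB r6, r6, r2 → r6=2-(-7)=9
ADD r3, r3, #4 → r3=100+4=104
ADD r4, r4, #2 → r4=4+2=6
CMP r4, #10  (cmp 6,10)
BLT top: taken
LDR r2, [r3] → r2=M[104]=26
SUB r6, r6, r2 → r6=9-26=-17
ADD r3, r3, #4 → r3=104+4=108
ADD r4, r4, #2 → r4=6+2=8
CMP r4, #10  (cmp 8,10)
BLT top: taken
LDR r2, [r3] → r2=M[108]=10
SUB r6, r6, r2 → r6=(-17)-10=-27
ADD r3, r3, #4 → r3=108+4=112
ADD r4, r4, #2 → r4=8+2=10
CMP r4, #10  (cmp 10,10)
BLT top: not taken
STR r6, [108] → M[108]=-27
halt.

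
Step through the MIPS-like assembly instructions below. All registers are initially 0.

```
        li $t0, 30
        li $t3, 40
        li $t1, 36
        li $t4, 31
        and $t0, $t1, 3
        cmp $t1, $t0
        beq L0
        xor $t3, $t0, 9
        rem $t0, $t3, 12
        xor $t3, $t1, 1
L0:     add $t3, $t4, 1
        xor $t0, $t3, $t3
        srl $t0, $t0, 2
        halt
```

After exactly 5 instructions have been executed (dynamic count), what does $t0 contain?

after li $t0, 30: $t0=30
after li $t3, 40: $t3=40
after li $t1, 36: $t1=36
after li $t4, 31: $t4=31
after and $t0, $t1, 3: $t0=36&3=0
After step 5: $t0 = 0.

0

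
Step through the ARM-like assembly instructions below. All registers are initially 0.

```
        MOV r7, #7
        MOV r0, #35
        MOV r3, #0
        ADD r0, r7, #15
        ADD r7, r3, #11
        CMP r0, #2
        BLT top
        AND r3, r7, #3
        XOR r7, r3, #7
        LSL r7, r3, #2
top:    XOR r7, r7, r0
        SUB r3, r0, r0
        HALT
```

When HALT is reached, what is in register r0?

r7=7
r0=35
r3=0
r0=7+15=22
r7=0+11=11
CMP r0, #2  (cmp 22,2)
BLT top: not taken
r3=11&3=3
r7=3^7=4
r7=3<<2=12
r7=12^22=26
r3=22-22=0
halt.

22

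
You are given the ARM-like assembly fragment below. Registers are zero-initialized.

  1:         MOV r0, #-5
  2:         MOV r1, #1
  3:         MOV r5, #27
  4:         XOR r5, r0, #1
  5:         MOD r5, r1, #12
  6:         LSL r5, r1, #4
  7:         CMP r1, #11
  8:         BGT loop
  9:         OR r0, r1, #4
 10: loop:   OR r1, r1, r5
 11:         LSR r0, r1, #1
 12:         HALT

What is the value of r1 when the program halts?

17

after MOV r0, #-5: r0=-5
after MOV r1, #1: r1=1
after MOV r5, #27: r5=27
after XOR r5, r0, #1: r5=(-5)^1=-6
after MOD r5, r1, #12: r5=1%12=1
after LSL r5, r1, #4: r5=1<<4=16
CMP r1, #11  (cmp 1,11)
BGT loop: not taken
after OR r0, r1, #4: r0=1|4=5
after OR r1, r1, r5: r1=1|16=17
after LSR r0, r1, #1: r0=17>>1=8
halt.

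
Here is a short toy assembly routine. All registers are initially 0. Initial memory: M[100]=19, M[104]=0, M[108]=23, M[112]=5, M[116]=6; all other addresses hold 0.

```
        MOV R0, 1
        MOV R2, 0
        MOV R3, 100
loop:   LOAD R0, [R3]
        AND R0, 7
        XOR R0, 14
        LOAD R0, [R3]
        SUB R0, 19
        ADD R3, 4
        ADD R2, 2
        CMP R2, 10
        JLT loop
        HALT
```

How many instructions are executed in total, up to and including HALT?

MOV R0, 1 → R0=1
MOV R2, 0 → R2=0
MOV R3, 100 → R3=100
LOAD R0, [R3] → R0=M[100]=19
AND R0, 7 → R0=19&7=3
XOR R0, 14 → R0=3^14=13
LOAD R0, [R3] → R0=M[100]=19
SUB R0, 19 → R0=19-19=0
ADD R3, 4 → R3=100+4=104
ADD R2, 2 → R2=0+2=2
CMP R2, 10  (cmp 2,10)
JLT loop: taken
LOAD R0, [R3] → R0=M[104]=0
AND R0, 7 → R0=0&7=0
XOR R0, 14 → R0=0^14=14
LOAD R0, [R3] → R0=M[104]=0
SUB R0, 19 → R0=0-19=-19
ADD R3, 4 → R3=104+4=108
ADD R2, 2 → R2=2+2=4
CMP R2, 10  (cmp 4,10)
JLT loop: taken
LOAD R0, [R3] → R0=M[108]=23
AND R0, 7 → R0=23&7=7
XOR R0, 14 → R0=7^14=9
LOAD R0, [R3] → R0=M[108]=23
SUB R0, 19 → R0=23-19=4
ADD R3, 4 → R3=108+4=112
ADD R2, 2 → R2=4+2=6
CMP R2, 10  (cmp 6,10)
JLT loop: taken
LOAD R0, [R3] → R0=M[112]=5
AND R0, 7 → R0=5&7=5
XOR R0, 14 → R0=5^14=11
LOAD R0, [R3] → R0=M[112]=5
SUB R0, 19 → R0=5-19=-14
ADD R3, 4 → R3=112+4=116
ADD R2, 2 → R2=6+2=8
CMP R2, 10  (cmp 8,10)
JLT loop: taken
LOAD R0, [R3] → R0=M[116]=6
AND R0, 7 → R0=6&7=6
XOR R0, 14 → R0=6^14=8
LOAD R0, [R3] → R0=M[116]=6
SUB R0, 19 → R0=6-19=-13
ADD R3, 4 → R3=116+4=120
ADD R2, 2 → R2=8+2=10
CMP R2, 10  (cmp 10,10)
JLT loop: not taken
halt.
Total executed instructions: 49.

49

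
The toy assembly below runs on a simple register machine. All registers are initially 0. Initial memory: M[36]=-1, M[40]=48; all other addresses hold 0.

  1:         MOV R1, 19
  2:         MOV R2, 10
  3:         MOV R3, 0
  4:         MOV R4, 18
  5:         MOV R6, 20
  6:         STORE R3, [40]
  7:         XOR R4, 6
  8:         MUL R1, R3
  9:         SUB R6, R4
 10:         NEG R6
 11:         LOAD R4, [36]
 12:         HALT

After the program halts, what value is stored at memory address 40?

after MOV R1, 19: R1=19
after MOV R2, 10: R2=10
after MOV R3, 0: R3=0
after MOV R4, 18: R4=18
after MOV R6, 20: R6=20
STORE R3, [40] → M[40]=0
after XOR R4, 6: R4=18^6=20
after MUL R1, R3: R1=19*0=0
after SUB R6, R4: R6=20-20=0
after NEG R6: R6=-(0)=0
after LOAD R4, [36]: R4=M[36]=-1
halt.

0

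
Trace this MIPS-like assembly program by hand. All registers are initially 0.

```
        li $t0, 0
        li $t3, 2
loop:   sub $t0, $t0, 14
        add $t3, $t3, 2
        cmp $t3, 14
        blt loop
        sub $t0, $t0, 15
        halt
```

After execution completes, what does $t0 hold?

-99

$t0=0
$t3=2
$t0=0-14=-14
$t3=2+2=4
cmp $t3, 14  (cmp 4,14)
blt loop: taken
$t0=(-14)-14=-28
$t3=4+2=6
cmp $t3, 14  (cmp 6,14)
blt loop: taken
$t0=(-28)-14=-42
$t3=6+2=8
cmp $t3, 14  (cmp 8,14)
blt loop: taken
$t0=(-42)-14=-56
$t3=8+2=10
cmp $t3, 14  (cmp 10,14)
blt loop: taken
$t0=(-56)-14=-70
$t3=10+2=12
cmp $t3, 14  (cmp 12,14)
blt loop: taken
$t0=(-70)-14=-84
$t3=12+2=14
cmp $t3, 14  (cmp 14,14)
blt loop: not taken
$t0=(-84)-15=-99
halt.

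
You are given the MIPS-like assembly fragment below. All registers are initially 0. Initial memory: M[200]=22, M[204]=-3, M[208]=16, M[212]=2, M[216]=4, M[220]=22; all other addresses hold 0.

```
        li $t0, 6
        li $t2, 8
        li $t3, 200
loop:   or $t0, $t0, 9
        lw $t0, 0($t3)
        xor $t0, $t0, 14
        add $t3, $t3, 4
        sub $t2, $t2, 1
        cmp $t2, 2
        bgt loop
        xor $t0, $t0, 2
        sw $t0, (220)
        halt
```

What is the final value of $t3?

after li $t0, 6: $t0=6
after li $t2, 8: $t2=8
after li $t3, 200: $t3=200
after or $t0, $t0, 9: $t0=6|9=15
after lw $t0, 0($t3): $t0=M[200]=22
after xor $t0, $t0, 14: $t0=22^14=24
after add $t3, $t3, 4: $t3=200+4=204
after sub $t2, $t2, 1: $t2=8-1=7
cmp $t2, 2  (cmp 7,2)
bgt loop: taken
after or $t0, $t0, 9: $t0=24|9=25
after lw $t0, 0($t3): $t0=M[204]=-3
after xor $t0, $t0, 14: $t0=(-3)^14=-13
after add $t3, $t3, 4: $t3=204+4=208
after sub $t2, $t2, 1: $t2=7-1=6
cmp $t2, 2  (cmp 6,2)
bgt loop: taken
after or $t0, $t0, 9: $t0=(-13)|9=-5
after lw $t0, 0($t3): $t0=M[208]=16
after xor $t0, $t0, 14: $t0=16^14=30
after add $t3, $t3, 4: $t3=208+4=212
after sub $t2, $t2, 1: $t2=6-1=5
cmp $t2, 2  (cmp 5,2)
bgt loop: taken
after or $t0, $t0, 9: $t0=30|9=31
after lw $t0, 0($t3): $t0=M[212]=2
after xor $t0, $t0, 14: $t0=2^14=12
after add $t3, $t3, 4: $t3=212+4=216
after sub $t2, $t2, 1: $t2=5-1=4
cmp $t2, 2  (cmp 4,2)
bgt loop: taken
after or $t0, $t0, 9: $t0=12|9=13
after lw $t0, 0($t3): $t0=M[216]=4
after xor $t0, $t0, 14: $t0=4^14=10
after add $t3, $t3, 4: $t3=216+4=220
after sub $t2, $t2, 1: $t2=4-1=3
cmp $t2, 2  (cmp 3,2)
bgt loop: taken
after or $t0, $t0, 9: $t0=10|9=11
after lw $t0, 0($t3): $t0=M[220]=22
after xor $t0, $t0, 14: $t0=22^14=24
after add $t3, $t3, 4: $t3=220+4=224
after sub $t2, $t2, 1: $t2=3-1=2
cmp $t2, 2  (cmp 2,2)
bgt loop: not taken
after xor $t0, $t0, 2: $t0=24^2=26
sw $t0, (220) → M[220]=26
halt.

224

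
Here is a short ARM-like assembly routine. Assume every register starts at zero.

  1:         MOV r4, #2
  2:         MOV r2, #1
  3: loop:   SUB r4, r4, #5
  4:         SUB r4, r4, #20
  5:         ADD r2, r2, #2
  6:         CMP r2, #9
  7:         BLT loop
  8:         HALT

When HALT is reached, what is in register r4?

after MOV r4, #2: r4=2
after MOV r2, #1: r2=1
after SUB r4, r4, #5: r4=2-5=-3
after SUB r4, r4, #20: r4=(-3)-20=-23
after ADD r2, r2, #2: r2=1+2=3
CMP r2, #9  (cmp 3,9)
BLT loop: taken
after SUB r4, r4, #5: r4=(-23)-5=-28
after SUB r4, r4, #20: r4=(-28)-20=-48
after ADD r2, r2, #2: r2=3+2=5
CMP r2, #9  (cmp 5,9)
BLT loop: taken
after SUB r4, r4, #5: r4=(-48)-5=-53
after SUB r4, r4, #20: r4=(-53)-20=-73
after ADD r2, r2, #2: r2=5+2=7
CMP r2, #9  (cmp 7,9)
BLT loop: taken
after SUB r4, r4, #5: r4=(-73)-5=-78
after SUB r4, r4, #20: r4=(-78)-20=-98
after ADD r2, r2, #2: r2=7+2=9
CMP r2, #9  (cmp 9,9)
BLT loop: not taken
halt.

-98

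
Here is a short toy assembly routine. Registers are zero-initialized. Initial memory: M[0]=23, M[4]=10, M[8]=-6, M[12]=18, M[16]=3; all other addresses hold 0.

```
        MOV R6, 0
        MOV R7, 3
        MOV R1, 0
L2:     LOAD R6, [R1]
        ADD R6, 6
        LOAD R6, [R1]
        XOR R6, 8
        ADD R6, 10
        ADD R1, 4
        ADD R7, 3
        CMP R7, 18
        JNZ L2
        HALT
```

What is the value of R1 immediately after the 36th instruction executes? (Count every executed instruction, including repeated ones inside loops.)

MOV R6, 0 → R6=0
MOV R7, 3 → R7=3
MOV R1, 0 → R1=0
LOAD R6, [R1] → R6=M[0]=23
ADD R6, 6 → R6=23+6=29
LOAD R6, [R1] → R6=M[0]=23
XOR R6, 8 → R6=23^8=31
ADD R6, 10 → R6=31+10=41
ADD R1, 4 → R1=0+4=4
ADD R7, 3 → R7=3+3=6
CMP R7, 18  (cmp 6,18)
JNZ L2: taken
LOAD R6, [R1] → R6=M[4]=10
ADD R6, 6 → R6=10+6=16
LOAD R6, [R1] → R6=M[4]=10
XOR R6, 8 → R6=10^8=2
ADD R6, 10 → R6=2+10=12
ADD R1, 4 → R1=4+4=8
ADD R7, 3 → R7=6+3=9
CMP R7, 18  (cmp 9,18)
JNZ L2: taken
LOAD R6, [R1] → R6=M[8]=-6
ADD R6, 6 → R6=(-6)+6=0
LOAD R6, [R1] → R6=M[8]=-6
XOR R6, 8 → R6=(-6)^8=-14
ADD R6, 10 → R6=(-14)+10=-4
ADD R1, 4 → R1=8+4=12
ADD R7, 3 → R7=9+3=12
CMP R7, 18  (cmp 12,18)
JNZ L2: taken
LOAD R6, [R1] → R6=M[12]=18
ADD R6, 6 → R6=18+6=24
LOAD R6, [R1] → R6=M[12]=18
XOR R6, 8 → R6=18^8=26
ADD R6, 10 → R6=26+10=36
ADD R1, 4 → R1=12+4=16
After step 36: R1 = 16.

16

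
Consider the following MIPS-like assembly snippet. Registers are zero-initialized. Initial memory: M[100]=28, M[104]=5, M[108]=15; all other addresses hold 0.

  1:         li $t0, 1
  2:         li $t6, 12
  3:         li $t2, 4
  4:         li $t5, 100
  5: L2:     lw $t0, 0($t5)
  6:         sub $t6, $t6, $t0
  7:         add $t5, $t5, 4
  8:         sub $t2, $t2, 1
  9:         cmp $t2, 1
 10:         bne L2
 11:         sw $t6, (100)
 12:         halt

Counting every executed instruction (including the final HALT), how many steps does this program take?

24

after li $t0, 1: $t0=1
after li $t6, 12: $t6=12
after li $t2, 4: $t2=4
after li $t5, 100: $t5=100
after lw $t0, 0($t5): $t0=M[100]=28
after sub $t6, $t6, $t0: $t6=12-28=-16
after add $t5, $t5, 4: $t5=100+4=104
after sub $t2, $t2, 1: $t2=4-1=3
cmp $t2, 1  (cmp 3,1)
bne L2: taken
after lw $t0, 0($t5): $t0=M[104]=5
after sub $t6, $t6, $t0: $t6=(-16)-5=-21
after add $t5, $t5, 4: $t5=104+4=108
after sub $t2, $t2, 1: $t2=3-1=2
cmp $t2, 1  (cmp 2,1)
bne L2: taken
after lw $t0, 0($t5): $t0=M[108]=15
after sub $t6, $t6, $t0: $t6=(-21)-15=-36
after add $t5, $t5, 4: $t5=108+4=112
after sub $t2, $t2, 1: $t2=2-1=1
cmp $t2, 1  (cmp 1,1)
bne L2: not taken
sw $t6, (100) → M[100]=-36
halt.
Total executed instructions: 24.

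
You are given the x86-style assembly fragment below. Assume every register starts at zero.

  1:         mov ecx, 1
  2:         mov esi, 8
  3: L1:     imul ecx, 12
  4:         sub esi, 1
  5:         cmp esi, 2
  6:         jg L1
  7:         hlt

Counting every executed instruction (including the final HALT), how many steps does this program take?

27

mov ecx, 1 → ecx=1
mov esi, 8 → esi=8
imul ecx, 12 → ecx=1*12=12
sub esi, 1 → esi=8-1=7
cmp esi, 2  (cmp 7,2)
jg L1: taken
imul ecx, 12 → ecx=12*12=144
sub esi, 1 → esi=7-1=6
cmp esi, 2  (cmp 6,2)
jg L1: taken
imul ecx, 12 → ecx=144*12=1728
sub esi, 1 → esi=6-1=5
cmp esi, 2  (cmp 5,2)
jg L1: taken
imul ecx, 12 → ecx=1728*12=20736
sub esi, 1 → esi=5-1=4
cmp esi, 2  (cmp 4,2)
jg L1: taken
imul ecx, 12 → ecx=20736*12=248832
sub esi, 1 → esi=4-1=3
cmp esi, 2  (cmp 3,2)
jg L1: taken
imul ecx, 12 → ecx=248832*12=2985984
sub esi, 1 → esi=3-1=2
cmp esi, 2  (cmp 2,2)
jg L1: not taken
halt.
Total executed instructions: 27.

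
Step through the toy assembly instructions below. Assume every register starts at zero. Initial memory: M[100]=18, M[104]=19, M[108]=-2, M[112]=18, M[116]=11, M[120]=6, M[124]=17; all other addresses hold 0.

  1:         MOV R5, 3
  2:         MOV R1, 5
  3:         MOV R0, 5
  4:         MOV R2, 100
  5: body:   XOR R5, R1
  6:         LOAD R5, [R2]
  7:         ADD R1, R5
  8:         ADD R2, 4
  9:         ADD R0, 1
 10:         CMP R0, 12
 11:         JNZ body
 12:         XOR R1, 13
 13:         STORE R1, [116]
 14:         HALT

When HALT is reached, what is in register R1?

MOV R5, 3 → R5=3
MOV R1, 5 → R1=5
MOV R0, 5 → R0=5
MOV R2, 100 → R2=100
XOR R5, R1 → R5=3^5=6
LOAD R5, [R2] → R5=M[100]=18
ADD R1, R5 → R1=5+18=23
ADD R2, 4 → R2=100+4=104
ADD R0, 1 → R0=5+1=6
CMP R0, 12  (cmp 6,12)
JNZ body: taken
XOR R5, R1 → R5=18^23=5
LOAD R5, [R2] → R5=M[104]=19
ADD R1, R5 → R1=23+19=42
ADD R2, 4 → R2=104+4=108
ADD R0, 1 → R0=6+1=7
CMP R0, 12  (cmp 7,12)
JNZ body: taken
XOR R5, R1 → R5=19^42=57
LOAD R5, [R2] → R5=M[108]=-2
ADD R1, R5 → R1=42+(-2)=40
ADD R2, 4 → R2=108+4=112
ADD R0, 1 → R0=7+1=8
CMP R0, 12  (cmp 8,12)
JNZ body: taken
XOR R5, R1 → R5=(-2)^40=-42
LOAD R5, [R2] → R5=M[112]=18
ADD R1, R5 → R1=40+18=58
ADD R2, 4 → R2=112+4=116
ADD R0, 1 → R0=8+1=9
CMP R0, 12  (cmp 9,12)
JNZ body: taken
XOR R5, R1 → R5=18^58=40
LOAD R5, [R2] → R5=M[116]=11
ADD R1, R5 → R1=58+11=69
ADD R2, 4 → R2=116+4=120
ADD R0, 1 → R0=9+1=10
CMP R0, 12  (cmp 10,12)
JNZ body: taken
XOR R5, R1 → R5=11^69=78
LOAD R5, [R2] → R5=M[120]=6
ADD R1, R5 → R1=69+6=75
ADD R2, 4 → R2=120+4=124
ADD R0, 1 → R0=10+1=11
CMP R0, 12  (cmp 11,12)
JNZ body: taken
XOR R5, R1 → R5=6^75=77
LOAD R5, [R2] → R5=M[124]=17
ADD R1, R5 → R1=75+17=92
ADD R2, 4 → R2=124+4=128
ADD R0, 1 → R0=11+1=12
CMP R0, 12  (cmp 12,12)
JNZ body: not taken
XOR R1, 13 → R1=92^13=81
STORE R1, [116] → M[116]=81
halt.

81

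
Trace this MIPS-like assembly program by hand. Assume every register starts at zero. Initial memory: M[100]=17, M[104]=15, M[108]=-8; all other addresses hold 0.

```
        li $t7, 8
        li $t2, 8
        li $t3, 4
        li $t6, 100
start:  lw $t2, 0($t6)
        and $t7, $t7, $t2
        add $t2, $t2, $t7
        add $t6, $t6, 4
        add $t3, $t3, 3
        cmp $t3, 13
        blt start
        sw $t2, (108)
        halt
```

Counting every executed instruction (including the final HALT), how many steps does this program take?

after li $t7, 8: $t7=8
after li $t2, 8: $t2=8
after li $t3, 4: $t3=4
after li $t6, 100: $t6=100
after lw $t2, 0($t6): $t2=M[100]=17
after and $t7, $t7, $t2: $t7=8&17=0
after add $t2, $t2, $t7: $t2=17+0=17
after add $t6, $t6, 4: $t6=100+4=104
after add $t3, $t3, 3: $t3=4+3=7
cmp $t3, 13  (cmp 7,13)
blt start: taken
after lw $t2, 0($t6): $t2=M[104]=15
after and $t7, $t7, $t2: $t7=0&15=0
after add $t2, $t2, $t7: $t2=15+0=15
after add $t6, $t6, 4: $t6=104+4=108
after add $t3, $t3, 3: $t3=7+3=10
cmp $t3, 13  (cmp 10,13)
blt start: taken
after lw $t2, 0($t6): $t2=M[108]=-8
after and $t7, $t7, $t2: $t7=0&(-8)=0
after add $t2, $t2, $t7: $t2=(-8)+0=-8
after add $t6, $t6, 4: $t6=108+4=112
after add $t3, $t3, 3: $t3=10+3=13
cmp $t3, 13  (cmp 13,13)
blt start: not taken
sw $t2, (108) → M[108]=-8
halt.
Total executed instructions: 27.

27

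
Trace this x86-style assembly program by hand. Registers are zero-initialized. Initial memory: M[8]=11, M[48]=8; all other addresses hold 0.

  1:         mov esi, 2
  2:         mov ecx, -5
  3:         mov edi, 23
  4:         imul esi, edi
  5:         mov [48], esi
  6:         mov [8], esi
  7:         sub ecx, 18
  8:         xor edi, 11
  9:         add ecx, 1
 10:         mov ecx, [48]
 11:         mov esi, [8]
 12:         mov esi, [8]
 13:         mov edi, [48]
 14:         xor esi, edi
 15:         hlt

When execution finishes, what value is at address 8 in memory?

after mov esi, 2: esi=2
after mov ecx, -5: ecx=-5
after mov edi, 23: edi=23
after imul esi, edi: esi=2*23=46
mov [48], esi → M[48]=46
mov [8], esi → M[8]=46
after sub ecx, 18: ecx=(-5)-18=-23
after xor edi, 11: edi=23^11=28
after add ecx, 1: ecx=(-23)+1=-22
after mov ecx, [48]: ecx=M[48]=46
after mov esi, [8]: esi=M[8]=46
after mov esi, [8]: esi=M[8]=46
after mov edi, [48]: edi=M[48]=46
after xor esi, edi: esi=46^46=0
halt.

46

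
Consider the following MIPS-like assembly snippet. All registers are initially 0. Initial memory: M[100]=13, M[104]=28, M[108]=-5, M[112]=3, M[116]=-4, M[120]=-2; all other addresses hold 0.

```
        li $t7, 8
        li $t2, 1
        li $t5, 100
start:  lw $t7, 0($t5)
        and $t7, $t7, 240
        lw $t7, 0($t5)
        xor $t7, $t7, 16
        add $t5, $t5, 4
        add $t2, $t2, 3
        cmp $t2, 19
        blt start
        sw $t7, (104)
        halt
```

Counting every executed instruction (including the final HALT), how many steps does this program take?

53

$t7=8
$t2=1
$t5=100
$t7=M[100]=13
$t7=13&240=0
$t7=M[100]=13
$t7=13^16=29
$t5=100+4=104
$t2=1+3=4
cmp $t2, 19  (cmp 4,19)
blt start: taken
$t7=M[104]=28
$t7=28&240=16
$t7=M[104]=28
$t7=28^16=12
$t5=104+4=108
$t2=4+3=7
cmp $t2, 19  (cmp 7,19)
blt start: taken
$t7=M[108]=-5
$t7=(-5)&240=240
$t7=M[108]=-5
$t7=(-5)^16=-21
$t5=108+4=112
$t2=7+3=10
cmp $t2, 19  (cmp 10,19)
blt start: taken
$t7=M[112]=3
$t7=3&240=0
$t7=M[112]=3
$t7=3^16=19
$t5=112+4=116
$t2=10+3=13
cmp $t2, 19  (cmp 13,19)
blt start: taken
$t7=M[116]=-4
$t7=(-4)&240=240
$t7=M[116]=-4
$t7=(-4)^16=-20
$t5=116+4=120
$t2=13+3=16
cmp $t2, 19  (cmp 16,19)
blt start: taken
$t7=M[120]=-2
$t7=(-2)&240=240
$t7=M[120]=-2
$t7=(-2)^16=-18
$t5=120+4=124
$t2=16+3=19
cmp $t2, 19  (cmp 19,19)
blt start: not taken
sw $t7, (104) → M[104]=-18
halt.
Total executed instructions: 53.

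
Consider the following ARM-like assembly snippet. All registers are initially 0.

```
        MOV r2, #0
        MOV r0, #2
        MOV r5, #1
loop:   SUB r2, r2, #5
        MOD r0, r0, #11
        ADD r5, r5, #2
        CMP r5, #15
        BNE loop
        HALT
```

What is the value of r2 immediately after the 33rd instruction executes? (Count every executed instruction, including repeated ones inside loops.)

after MOV r2, #0: r2=0
after MOV r0, #2: r0=2
after MOV r5, #1: r5=1
after SUB r2, r2, #5: r2=0-5=-5
after MOD r0, r0, #11: r0=2%11=2
after ADD r5, r5, #2: r5=1+2=3
CMP r5, #15  (cmp 3,15)
BNE loop: taken
after SUB r2, r2, #5: r2=(-5)-5=-10
after MOD r0, r0, #11: r0=2%11=2
after ADD r5, r5, #2: r5=3+2=5
CMP r5, #15  (cmp 5,15)
BNE loop: taken
after SUB r2, r2, #5: r2=(-10)-5=-15
after MOD r0, r0, #11: r0=2%11=2
after ADD r5, r5, #2: r5=5+2=7
CMP r5, #15  (cmp 7,15)
BNE loop: taken
after SUB r2, r2, #5: r2=(-15)-5=-20
after MOD r0, r0, #11: r0=2%11=2
after ADD r5, r5, #2: r5=7+2=9
CMP r5, #15  (cmp 9,15)
BNE loop: taken
after SUB r2, r2, #5: r2=(-20)-5=-25
after MOD r0, r0, #11: r0=2%11=2
after ADD r5, r5, #2: r5=9+2=11
CMP r5, #15  (cmp 11,15)
BNE loop: taken
after SUB r2, r2, #5: r2=(-25)-5=-30
after MOD r0, r0, #11: r0=2%11=2
after ADD r5, r5, #2: r5=11+2=13
CMP r5, #15  (cmp 13,15)
BNE loop: taken
After step 33: r2 = -30.

-30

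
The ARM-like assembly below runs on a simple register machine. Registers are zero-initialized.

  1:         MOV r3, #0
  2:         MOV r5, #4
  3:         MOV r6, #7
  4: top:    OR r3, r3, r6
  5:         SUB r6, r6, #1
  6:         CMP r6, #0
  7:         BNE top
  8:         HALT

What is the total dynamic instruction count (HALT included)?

32

MOV r3, #0 → r3=0
MOV r5, #4 → r5=4
MOV r6, #7 → r6=7
OR r3, r3, r6 → r3=0|7=7
SUB r6, r6, #1 → r6=7-1=6
CMP r6, #0  (cmp 6,0)
BNE top: taken
OR r3, r3, r6 → r3=7|6=7
SUB r6, r6, #1 → r6=6-1=5
CMP r6, #0  (cmp 5,0)
BNE top: taken
OR r3, r3, r6 → r3=7|5=7
SUB r6, r6, #1 → r6=5-1=4
CMP r6, #0  (cmp 4,0)
BNE top: taken
OR r3, r3, r6 → r3=7|4=7
SUB r6, r6, #1 → r6=4-1=3
CMP r6, #0  (cmp 3,0)
BNE top: taken
OR r3, r3, r6 → r3=7|3=7
SUB r6, r6, #1 → r6=3-1=2
CMP r6, #0  (cmp 2,0)
BNE top: taken
OR r3, r3, r6 → r3=7|2=7
SUB r6, r6, #1 → r6=2-1=1
CMP r6, #0  (cmp 1,0)
BNE top: taken
OR r3, r3, r6 → r3=7|1=7
SUB r6, r6, #1 → r6=1-1=0
CMP r6, #0  (cmp 0,0)
BNE top: not taken
halt.
Total executed instructions: 32.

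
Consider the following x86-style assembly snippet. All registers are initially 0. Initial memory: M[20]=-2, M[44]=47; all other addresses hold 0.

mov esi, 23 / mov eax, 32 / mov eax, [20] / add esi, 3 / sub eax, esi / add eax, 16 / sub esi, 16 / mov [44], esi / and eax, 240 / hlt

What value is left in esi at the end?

after mov esi, 23: esi=23
after mov eax, 32: eax=32
after mov eax, [20]: eax=M[20]=-2
after add esi, 3: esi=23+3=26
after sub eax, esi: eax=(-2)-26=-28
after add eax, 16: eax=(-28)+16=-12
after sub esi, 16: esi=26-16=10
mov [44], esi → M[44]=10
after and eax, 240: eax=(-12)&240=240
halt.

10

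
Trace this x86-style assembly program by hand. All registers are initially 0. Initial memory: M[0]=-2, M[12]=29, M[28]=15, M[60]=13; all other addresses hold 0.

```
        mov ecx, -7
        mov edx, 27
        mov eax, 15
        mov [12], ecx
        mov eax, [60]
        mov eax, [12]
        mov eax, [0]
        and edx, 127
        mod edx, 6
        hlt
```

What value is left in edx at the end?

3

mov ecx, -7 → ecx=-7
mov edx, 27 → edx=27
mov eax, 15 → eax=15
mov [12], ecx → M[12]=-7
mov eax, [60] → eax=M[60]=13
mov eax, [12] → eax=M[12]=-7
mov eax, [0] → eax=M[0]=-2
and edx, 127 → edx=27&127=27
mod edx, 6 → edx=27%6=3
halt.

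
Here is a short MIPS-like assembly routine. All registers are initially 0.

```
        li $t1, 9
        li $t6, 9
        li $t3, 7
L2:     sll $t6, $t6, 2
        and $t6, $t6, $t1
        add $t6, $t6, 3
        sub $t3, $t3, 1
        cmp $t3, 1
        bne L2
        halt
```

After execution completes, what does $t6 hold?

11

li $t1, 9 → $t1=9
li $t6, 9 → $t6=9
li $t3, 7 → $t3=7
sll $t6, $t6, 2 → $t6=9<<2=36
and $t6, $t6, $t1 → $t6=36&9=0
add $t6, $t6, 3 → $t6=0+3=3
sub $t3, $t3, 1 → $t3=7-1=6
cmp $t3, 1  (cmp 6,1)
bne L2: taken
sll $t6, $t6, 2 → $t6=3<<2=12
and $t6, $t6, $t1 → $t6=12&9=8
add $t6, $t6, 3 → $t6=8+3=11
sub $t3, $t3, 1 → $t3=6-1=5
cmp $t3, 1  (cmp 5,1)
bne L2: taken
sll $t6, $t6, 2 → $t6=11<<2=44
and $t6, $t6, $t1 → $t6=44&9=8
add $t6, $t6, 3 → $t6=8+3=11
sub $t3, $t3, 1 → $t3=5-1=4
cmp $t3, 1  (cmp 4,1)
bne L2: taken
sll $t6, $t6, 2 → $t6=11<<2=44
and $t6, $t6, $t1 → $t6=44&9=8
add $t6, $t6, 3 → $t6=8+3=11
sub $t3, $t3, 1 → $t3=4-1=3
cmp $t3, 1  (cmp 3,1)
bne L2: taken
sll $t6, $t6, 2 → $t6=11<<2=44
and $t6, $t6, $t1 → $t6=44&9=8
add $t6, $t6, 3 → $t6=8+3=11
sub $t3, $t3, 1 → $t3=3-1=2
cmp $t3, 1  (cmp 2,1)
bne L2: taken
sll $t6, $t6, 2 → $t6=11<<2=44
and $t6, $t6, $t1 → $t6=44&9=8
add $t6, $t6, 3 → $t6=8+3=11
sub $t3, $t3, 1 → $t3=2-1=1
cmp $t3, 1  (cmp 1,1)
bne L2: not taken
halt.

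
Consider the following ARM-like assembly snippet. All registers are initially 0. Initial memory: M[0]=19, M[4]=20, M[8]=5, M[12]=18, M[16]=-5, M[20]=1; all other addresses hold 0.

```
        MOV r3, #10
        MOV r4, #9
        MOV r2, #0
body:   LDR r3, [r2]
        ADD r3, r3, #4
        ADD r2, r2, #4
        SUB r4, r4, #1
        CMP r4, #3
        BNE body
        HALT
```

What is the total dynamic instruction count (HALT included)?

40

after MOV r3, #10: r3=10
after MOV r4, #9: r4=9
after MOV r2, #0: r2=0
after LDR r3, [r2]: r3=M[0]=19
after ADD r3, r3, #4: r3=19+4=23
after ADD r2, r2, #4: r2=0+4=4
after SUB r4, r4, #1: r4=9-1=8
CMP r4, #3  (cmp 8,3)
BNE body: taken
after LDR r3, [r2]: r3=M[4]=20
after ADD r3, r3, #4: r3=20+4=24
after ADD r2, r2, #4: r2=4+4=8
after SUB r4, r4, #1: r4=8-1=7
CMP r4, #3  (cmp 7,3)
BNE body: taken
after LDR r3, [r2]: r3=M[8]=5
after ADD r3, r3, #4: r3=5+4=9
after ADD r2, r2, #4: r2=8+4=12
after SUB r4, r4, #1: r4=7-1=6
CMP r4, #3  (cmp 6,3)
BNE body: taken
after LDR r3, [r2]: r3=M[12]=18
after ADD r3, r3, #4: r3=18+4=22
after ADD r2, r2, #4: r2=12+4=16
after SUB r4, r4, #1: r4=6-1=5
CMP r4, #3  (cmp 5,3)
BNE body: taken
after LDR r3, [r2]: r3=M[16]=-5
after ADD r3, r3, #4: r3=(-5)+4=-1
after ADD r2, r2, #4: r2=16+4=20
after SUB r4, r4, #1: r4=5-1=4
CMP r4, #3  (cmp 4,3)
BNE body: taken
after LDR r3, [r2]: r3=M[20]=1
after ADD r3, r3, #4: r3=1+4=5
after ADD r2, r2, #4: r2=20+4=24
after SUB r4, r4, #1: r4=4-1=3
CMP r4, #3  (cmp 3,3)
BNE body: not taken
halt.
Total executed instructions: 40.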